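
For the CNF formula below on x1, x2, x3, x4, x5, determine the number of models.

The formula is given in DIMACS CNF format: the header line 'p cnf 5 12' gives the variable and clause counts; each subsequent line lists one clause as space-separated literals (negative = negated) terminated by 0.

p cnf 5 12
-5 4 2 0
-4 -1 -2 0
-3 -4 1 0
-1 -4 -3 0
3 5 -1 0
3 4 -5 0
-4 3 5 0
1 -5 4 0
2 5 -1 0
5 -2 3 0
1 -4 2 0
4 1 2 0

5

There are 2^5 = 32 truth assignments over (x1, x2, x3, x4, x5).
Split on x2. With x2 = True, the clauses containing x2 are satisfied and ¬x2 drops from the rest; 4 of the 2^4 = 16 assignments to the other variables satisfy what remains.
With x2 = False, by the same count on the reduced clause set, 1 assignment works.
(One model: x1=F, x2=T, x3=F, x4=T, x5=T.)
Total: 4 + 1 = 5.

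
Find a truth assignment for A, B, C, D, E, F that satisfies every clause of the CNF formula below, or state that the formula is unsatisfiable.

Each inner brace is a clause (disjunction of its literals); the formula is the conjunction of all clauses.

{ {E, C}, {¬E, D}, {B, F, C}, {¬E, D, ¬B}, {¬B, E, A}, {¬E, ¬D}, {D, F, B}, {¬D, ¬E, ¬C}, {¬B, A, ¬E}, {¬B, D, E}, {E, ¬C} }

Branch on E: set E = True.
The clause (D) is unit, so D = True.
Now (¬D) is unsatisfied and unit — conflict.
That branch fails; take E = False instead.
The clause (C) is unit, so C = True.
Now (¬C) is unsatisfied and unit — conflict.
Neither E = True nor E = False works.

UNSATISFIABLE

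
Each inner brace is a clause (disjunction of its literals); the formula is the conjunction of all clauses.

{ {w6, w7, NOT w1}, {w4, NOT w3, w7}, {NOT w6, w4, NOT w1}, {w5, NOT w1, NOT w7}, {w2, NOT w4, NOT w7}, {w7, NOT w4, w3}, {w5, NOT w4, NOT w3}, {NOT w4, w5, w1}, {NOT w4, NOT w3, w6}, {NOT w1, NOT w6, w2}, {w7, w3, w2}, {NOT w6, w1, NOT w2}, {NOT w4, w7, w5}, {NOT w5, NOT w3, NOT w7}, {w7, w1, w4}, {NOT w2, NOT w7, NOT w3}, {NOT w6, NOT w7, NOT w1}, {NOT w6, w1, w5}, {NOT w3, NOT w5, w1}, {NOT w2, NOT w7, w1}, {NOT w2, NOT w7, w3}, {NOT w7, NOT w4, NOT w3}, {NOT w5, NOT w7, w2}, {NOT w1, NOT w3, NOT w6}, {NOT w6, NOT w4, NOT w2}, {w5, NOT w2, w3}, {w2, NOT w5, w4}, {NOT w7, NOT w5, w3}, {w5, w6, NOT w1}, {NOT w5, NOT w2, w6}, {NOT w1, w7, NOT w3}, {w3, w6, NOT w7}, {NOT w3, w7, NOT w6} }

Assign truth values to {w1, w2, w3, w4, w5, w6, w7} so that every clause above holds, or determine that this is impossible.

Suppose w6 = false.
Suppose w7 = true.
Unit clause (w3) forces w3 = true.
Unit clause (NOT w4) forces w4 = false.
Unit clause (NOT w5) forces w5 = false.
Unit clause (NOT w1) forces w1 = false.
Unit clause (NOT w2) forces w2 = false.
All clauses are satisfied.

w1=false; w2=false; w3=true; w4=false; w5=false; w6=false; w7=true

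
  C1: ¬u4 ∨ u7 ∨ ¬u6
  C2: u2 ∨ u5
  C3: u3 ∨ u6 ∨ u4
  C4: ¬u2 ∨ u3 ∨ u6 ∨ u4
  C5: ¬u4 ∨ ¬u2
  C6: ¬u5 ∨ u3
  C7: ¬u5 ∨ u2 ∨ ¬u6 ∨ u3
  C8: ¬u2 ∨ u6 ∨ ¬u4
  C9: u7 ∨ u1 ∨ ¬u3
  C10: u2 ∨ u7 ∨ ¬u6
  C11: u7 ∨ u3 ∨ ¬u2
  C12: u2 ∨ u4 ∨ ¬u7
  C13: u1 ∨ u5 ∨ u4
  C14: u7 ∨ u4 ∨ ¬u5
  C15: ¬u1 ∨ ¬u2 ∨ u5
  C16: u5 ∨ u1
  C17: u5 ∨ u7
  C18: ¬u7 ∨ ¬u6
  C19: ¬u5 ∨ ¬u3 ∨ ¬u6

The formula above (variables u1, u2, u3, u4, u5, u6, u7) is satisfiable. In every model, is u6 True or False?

Suppose u6 = True.
(¬u7) alone gives u7 = False.
(¬u4) alone gives u4 = False.
(u2) alone gives u2 = True.
(u3) alone gives u3 = True.
(u1) alone gives u1 = True.
(¬u5) alone gives u5 = False.
Now (u5) is unsatisfied and unit — conflict.
So every satisfying assignment has u6 = False.

False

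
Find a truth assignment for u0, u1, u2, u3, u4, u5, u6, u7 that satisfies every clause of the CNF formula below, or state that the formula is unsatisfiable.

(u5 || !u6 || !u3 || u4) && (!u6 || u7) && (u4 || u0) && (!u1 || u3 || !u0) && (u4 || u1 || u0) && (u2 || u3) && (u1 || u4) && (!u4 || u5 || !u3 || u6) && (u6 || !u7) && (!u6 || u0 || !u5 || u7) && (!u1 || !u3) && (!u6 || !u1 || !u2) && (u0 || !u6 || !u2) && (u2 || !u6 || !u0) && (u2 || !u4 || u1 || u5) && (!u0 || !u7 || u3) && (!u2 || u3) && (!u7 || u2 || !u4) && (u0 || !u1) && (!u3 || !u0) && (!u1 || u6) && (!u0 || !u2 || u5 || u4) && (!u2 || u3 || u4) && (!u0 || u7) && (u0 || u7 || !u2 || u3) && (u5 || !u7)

Case u6 = false:
Unit clause (!u7) forces u7 = false.
Unit clause (!u1) forces u1 = false.
Unit clause (u4) forces u4 = true.
Unit clause (!u0) forces u0 = false.
Case u2 = true:
Unit clause (u3) forces u3 = true.
Unit clause (u5) forces u5 = true.
This assignment satisfies each clause.

u0=false,  u1=false,  u2=true,  u3=true,  u4=true,  u5=true,  u6=false,  u7=false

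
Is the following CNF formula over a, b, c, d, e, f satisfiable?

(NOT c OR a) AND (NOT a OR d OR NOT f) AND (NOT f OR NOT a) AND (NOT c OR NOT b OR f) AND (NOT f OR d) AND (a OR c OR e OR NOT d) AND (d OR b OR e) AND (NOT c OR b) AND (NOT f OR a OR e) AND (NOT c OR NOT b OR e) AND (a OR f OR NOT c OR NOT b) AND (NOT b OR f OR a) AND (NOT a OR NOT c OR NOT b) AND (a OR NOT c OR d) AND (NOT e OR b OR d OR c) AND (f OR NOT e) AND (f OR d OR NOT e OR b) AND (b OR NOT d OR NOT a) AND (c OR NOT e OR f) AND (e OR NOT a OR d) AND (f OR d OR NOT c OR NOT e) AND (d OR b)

Yes, satisfiable

Try c = false.
Try f = false.
(NOT e) alone gives e = false.
Try a = true.
(d) alone gives d = true.
(b) alone gives b = true.
This assignment satisfies each clause.
A satisfying assignment: a ↦ true, b ↦ true, c ↦ false, d ↦ true, e ↦ false, f ↦ false.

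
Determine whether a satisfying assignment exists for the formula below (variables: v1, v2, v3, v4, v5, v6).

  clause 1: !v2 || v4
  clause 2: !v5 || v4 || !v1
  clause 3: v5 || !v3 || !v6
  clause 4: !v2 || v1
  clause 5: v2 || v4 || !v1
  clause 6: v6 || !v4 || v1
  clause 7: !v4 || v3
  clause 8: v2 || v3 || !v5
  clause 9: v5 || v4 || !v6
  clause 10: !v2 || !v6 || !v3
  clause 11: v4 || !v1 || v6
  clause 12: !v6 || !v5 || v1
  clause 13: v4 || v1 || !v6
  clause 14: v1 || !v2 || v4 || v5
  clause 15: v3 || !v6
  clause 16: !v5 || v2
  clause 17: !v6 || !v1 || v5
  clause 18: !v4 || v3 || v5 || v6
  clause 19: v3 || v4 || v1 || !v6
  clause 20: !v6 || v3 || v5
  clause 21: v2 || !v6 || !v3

Suppose v2 = false.
The clause (!v5) is unit, so v5 = false.
Suppose v3 = true.
The clause (!v6) is unit, so v6 = false.
Suppose v4 = false.
The clause (!v1) is unit, so v1 = false.
Every clause now holds.
A satisfying assignment: v1=false, v2=false, v3=true, v4=false, v5=false, v6=false.

Yes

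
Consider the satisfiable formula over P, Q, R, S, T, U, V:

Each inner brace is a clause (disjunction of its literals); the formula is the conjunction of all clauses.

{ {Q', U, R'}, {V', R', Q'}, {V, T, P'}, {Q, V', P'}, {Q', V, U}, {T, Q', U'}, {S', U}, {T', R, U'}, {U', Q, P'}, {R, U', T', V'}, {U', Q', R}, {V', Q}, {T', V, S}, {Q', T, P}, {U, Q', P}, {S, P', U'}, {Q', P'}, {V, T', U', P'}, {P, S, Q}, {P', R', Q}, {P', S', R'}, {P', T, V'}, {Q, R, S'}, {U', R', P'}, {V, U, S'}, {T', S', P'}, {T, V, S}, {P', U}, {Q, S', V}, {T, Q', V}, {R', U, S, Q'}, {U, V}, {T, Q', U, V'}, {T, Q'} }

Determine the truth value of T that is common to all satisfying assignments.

Suppose T = 0.
Unit clause (Q') forces Q = 0.
Unit clause (V') forces V = 0.
Unit clause (P') forces P = 0.
Unit clause (S) forces S = 1.
Now (S') is unsatisfied and unit — conflict.
So every satisfying assignment has T = True.

True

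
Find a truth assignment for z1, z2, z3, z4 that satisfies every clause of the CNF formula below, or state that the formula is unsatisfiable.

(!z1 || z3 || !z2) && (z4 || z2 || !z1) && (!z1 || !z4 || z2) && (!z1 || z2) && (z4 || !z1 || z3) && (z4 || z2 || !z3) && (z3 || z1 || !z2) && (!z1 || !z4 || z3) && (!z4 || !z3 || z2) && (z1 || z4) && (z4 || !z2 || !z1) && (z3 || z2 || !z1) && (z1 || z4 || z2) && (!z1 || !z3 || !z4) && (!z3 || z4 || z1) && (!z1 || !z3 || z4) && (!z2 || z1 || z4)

z1=false; z2=true; z3=true; z4=true

Case z1 = false:
The clause (z4) is unit, so z4 = true.
Case z3 = true:
The clause (z2) is unit, so z2 = true.
This assignment satisfies each clause.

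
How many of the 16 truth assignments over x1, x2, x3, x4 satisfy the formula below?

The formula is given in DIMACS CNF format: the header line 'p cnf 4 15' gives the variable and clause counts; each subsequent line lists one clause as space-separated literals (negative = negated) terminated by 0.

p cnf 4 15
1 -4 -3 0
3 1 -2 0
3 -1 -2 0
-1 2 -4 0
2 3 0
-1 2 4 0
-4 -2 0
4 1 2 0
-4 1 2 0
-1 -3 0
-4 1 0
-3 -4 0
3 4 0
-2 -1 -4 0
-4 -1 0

1

There are 2^4 = 16 truth assignments over (x1, x2, x3, x4).
Split on x2. With x2 = True, the clauses containing x2 are satisfied and ¬x2 drops from the rest; 1 of the 2^3 = 8 assignments to the other variables satisfy what remains.
With x2 = False, by the same count on the reduced clause set, 0 assignments work.
Total: 1 + 0 = 1.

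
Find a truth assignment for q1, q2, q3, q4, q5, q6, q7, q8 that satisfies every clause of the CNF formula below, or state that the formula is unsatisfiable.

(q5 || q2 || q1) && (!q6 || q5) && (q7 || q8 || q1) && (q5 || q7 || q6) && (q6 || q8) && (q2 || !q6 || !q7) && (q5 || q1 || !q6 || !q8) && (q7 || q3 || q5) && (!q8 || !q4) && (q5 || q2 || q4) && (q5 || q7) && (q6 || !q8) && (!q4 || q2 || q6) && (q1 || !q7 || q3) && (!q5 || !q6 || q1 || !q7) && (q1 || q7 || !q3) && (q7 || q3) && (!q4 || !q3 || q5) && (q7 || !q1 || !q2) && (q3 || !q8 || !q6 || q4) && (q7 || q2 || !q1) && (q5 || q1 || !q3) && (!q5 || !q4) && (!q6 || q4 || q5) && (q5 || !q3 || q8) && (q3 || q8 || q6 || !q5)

Try q6 = true.
The clause (q5) is unit, so q5 = true.
The clause (!q4) is unit, so q4 = false.
Try q2 = true.
Try q1 = true.
The clause (q7) is unit, so q7 = true.
Try q3 = true.
No clause remains; q8 is free.

q1 ↦ true; q2 ↦ true; q3 ↦ true; q4 ↦ false; q5 ↦ true; q6 ↦ true; q7 ↦ true; q8 ↦ true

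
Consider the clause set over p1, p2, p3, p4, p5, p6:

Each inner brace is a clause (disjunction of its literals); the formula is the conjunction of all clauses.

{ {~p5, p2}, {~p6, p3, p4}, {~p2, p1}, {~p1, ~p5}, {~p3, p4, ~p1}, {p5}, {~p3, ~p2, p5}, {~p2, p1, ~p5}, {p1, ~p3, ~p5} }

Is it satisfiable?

(p5) alone gives p5 = 1.
(p2) alone gives p2 = 1.
(p1) alone gives p1 = 1.
Now (~p1) is unsatisfied and unit — conflict.
No assignment satisfies every clause.

No, unsatisfiable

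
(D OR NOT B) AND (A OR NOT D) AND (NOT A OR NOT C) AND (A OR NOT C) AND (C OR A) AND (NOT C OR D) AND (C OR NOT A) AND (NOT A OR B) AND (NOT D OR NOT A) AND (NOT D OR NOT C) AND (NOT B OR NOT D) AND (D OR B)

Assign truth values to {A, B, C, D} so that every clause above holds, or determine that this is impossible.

Suppose D = true.
The clause (A) is unit, so A = true.
Now (NOT A) is unsatisfied and unit — conflict.
Undo D and try D = false.
The clause (NOT B) is unit, so B = false.
Now (B) is unsatisfied and unit — conflict.
Both values of D lead to a conflict.

UNSATISFIABLE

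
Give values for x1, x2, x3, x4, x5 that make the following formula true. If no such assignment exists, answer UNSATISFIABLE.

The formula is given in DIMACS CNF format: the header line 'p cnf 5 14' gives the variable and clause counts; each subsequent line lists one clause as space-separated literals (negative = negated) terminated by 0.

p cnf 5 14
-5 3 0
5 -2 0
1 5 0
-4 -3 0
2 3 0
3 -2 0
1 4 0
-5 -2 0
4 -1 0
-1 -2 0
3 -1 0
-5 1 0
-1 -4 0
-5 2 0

Try x5 = False.
Unit clause (¬x2) forces x2 = False.
Unit clause (x1) forces x1 = True.
Unit clause (x3) forces x3 = True.
Unit clause (¬x4) forces x4 = False.
That conflicts with the unit clause (x4).
Backtrack on x5: now try x5 = True.
Unit clause (x3) forces x3 = True.
Unit clause (¬x4) forces x4 = False.
Unit clause (x1) forces x1 = True.
That conflicts with the unit clause (¬x1).
Either choice for x5 ends in contradiction.

UNSATISFIABLE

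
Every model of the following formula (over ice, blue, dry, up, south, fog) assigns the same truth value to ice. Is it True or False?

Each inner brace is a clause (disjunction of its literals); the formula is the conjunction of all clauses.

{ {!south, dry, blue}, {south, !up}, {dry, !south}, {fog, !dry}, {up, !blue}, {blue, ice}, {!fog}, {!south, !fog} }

True

Suppose ice = false.
The clause (blue) is unit, so blue = true.
The clause (up) is unit, so up = true.
The clause (south) is unit, so south = true.
The clause (dry) is unit, so dry = true.
The clause (fog) is unit, so fog = true.
That conflicts with the unit clause (!fog).
So every satisfying assignment has ice = True.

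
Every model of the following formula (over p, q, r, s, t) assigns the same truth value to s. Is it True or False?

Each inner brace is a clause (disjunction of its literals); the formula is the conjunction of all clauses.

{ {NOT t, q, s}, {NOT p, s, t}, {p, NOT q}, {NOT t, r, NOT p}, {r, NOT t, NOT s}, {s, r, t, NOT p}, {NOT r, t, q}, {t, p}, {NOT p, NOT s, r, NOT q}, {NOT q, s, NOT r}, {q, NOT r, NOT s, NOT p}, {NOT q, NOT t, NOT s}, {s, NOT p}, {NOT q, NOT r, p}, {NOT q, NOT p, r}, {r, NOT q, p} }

Suppose s = false.
The clause (NOT p) is unit, so p = false.
The clause (NOT q) is unit, so q = false.
The clause (NOT t) is unit, so t = false.
Now (t) is unsatisfied and unit — conflict.
So every satisfying assignment has s = True.

True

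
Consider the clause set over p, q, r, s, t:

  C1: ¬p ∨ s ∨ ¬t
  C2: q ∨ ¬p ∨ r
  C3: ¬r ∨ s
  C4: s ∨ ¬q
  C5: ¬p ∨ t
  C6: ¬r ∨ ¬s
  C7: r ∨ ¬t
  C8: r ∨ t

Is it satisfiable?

Branch on r: set r = False.
(¬t) alone gives t = False.
But (t) is also a unit clause — contradiction.
Backtrack on r: now try r = True.
(s) alone gives s = True.
But (¬s) is also a unit clause — contradiction.
Either choice for r ends in contradiction.
No assignment satisfies every clause.

No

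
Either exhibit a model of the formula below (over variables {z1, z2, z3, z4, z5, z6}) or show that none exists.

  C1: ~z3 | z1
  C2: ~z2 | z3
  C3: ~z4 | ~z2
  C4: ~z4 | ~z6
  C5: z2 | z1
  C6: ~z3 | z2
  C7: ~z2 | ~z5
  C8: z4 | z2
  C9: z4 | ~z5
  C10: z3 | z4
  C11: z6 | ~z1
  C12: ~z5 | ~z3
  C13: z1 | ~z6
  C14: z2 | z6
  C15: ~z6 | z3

z1 ↦ 1, z2 ↦ 1, z3 ↦ 1, z4 ↦ 0, z5 ↦ 0, z6 ↦ 1

Branch on z3: set z3 = 1.
From the singleton clause (z1), z1 = 1.
From the singleton clause (z2), z2 = 1.
From the singleton clause (~z4), z4 = 0.
From the singleton clause (~z5), z5 = 0.
From the singleton clause (z6), z6 = 1.
All clauses are satisfied.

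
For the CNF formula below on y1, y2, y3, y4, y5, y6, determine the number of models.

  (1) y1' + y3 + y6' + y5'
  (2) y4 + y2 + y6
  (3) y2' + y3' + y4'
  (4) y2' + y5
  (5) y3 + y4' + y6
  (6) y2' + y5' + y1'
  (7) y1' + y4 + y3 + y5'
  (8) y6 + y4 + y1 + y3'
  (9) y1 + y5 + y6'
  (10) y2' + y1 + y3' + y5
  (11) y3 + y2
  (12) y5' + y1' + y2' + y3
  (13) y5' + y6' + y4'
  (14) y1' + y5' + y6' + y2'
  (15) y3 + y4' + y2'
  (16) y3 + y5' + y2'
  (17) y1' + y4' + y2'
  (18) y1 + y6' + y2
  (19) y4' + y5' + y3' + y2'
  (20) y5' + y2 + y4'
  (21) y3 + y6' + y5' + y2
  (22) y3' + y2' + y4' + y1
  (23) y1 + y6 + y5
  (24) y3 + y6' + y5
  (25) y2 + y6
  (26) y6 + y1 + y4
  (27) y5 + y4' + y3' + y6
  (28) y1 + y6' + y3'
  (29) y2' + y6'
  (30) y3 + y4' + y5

3

There are 2^6 = 64 truth assignments over (y1, y2, y3, y4, y5, y6).
Split on y5. With y5 = 1, the clauses containing y5 are satisfied and y5' drops from the rest; 1 of the 2^5 = 32 assignments to the other variables satisfy what remains.
With y5 = 0, by the same count on the reduced clause set, 2 assignments work.
(One model: y1=T, y2=F, y3=T, y4=F, y5=F, y6=T.)
Total: 1 + 2 = 3.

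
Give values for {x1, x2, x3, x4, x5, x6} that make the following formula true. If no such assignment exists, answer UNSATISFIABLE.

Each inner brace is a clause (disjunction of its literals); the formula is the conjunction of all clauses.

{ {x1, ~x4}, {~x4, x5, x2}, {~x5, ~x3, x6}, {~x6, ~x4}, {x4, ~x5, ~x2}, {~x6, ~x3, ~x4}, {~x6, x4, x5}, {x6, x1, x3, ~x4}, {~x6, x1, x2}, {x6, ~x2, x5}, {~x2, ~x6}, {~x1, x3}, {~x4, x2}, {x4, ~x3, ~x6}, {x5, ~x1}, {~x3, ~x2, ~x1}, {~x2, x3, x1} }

x1: 0,  x2: 0,  x3: 0,  x4: 0,  x5: 0,  x6: 0

Suppose x1 = 0.
The clause (~x4) is unit, so x4 = 0.
Suppose x5 = 0.
The clause (~x6) is unit, so x6 = 0.
The clause (~x2) is unit, so x2 = 0.
All clauses hold; x3 can take either value.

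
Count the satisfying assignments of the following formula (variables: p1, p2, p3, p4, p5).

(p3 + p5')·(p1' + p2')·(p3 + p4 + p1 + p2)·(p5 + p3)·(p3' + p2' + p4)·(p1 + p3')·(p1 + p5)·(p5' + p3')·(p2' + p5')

There are 2^5 = 32 truth assignments over (p1, p2, p3, p4, p5).
Split on p5. With p5 = 1, the clauses containing p5 are satisfied and p5' drops from the rest; 0 of the 2^4 = 16 assignments to the other variables satisfy what remains.
With p5 = 0, by the same count on the reduced clause set, 2 assignments work.
(One model: p1=T, p2=F, p3=T, p4=F, p5=F.)
Total: 0 + 2 = 2.

2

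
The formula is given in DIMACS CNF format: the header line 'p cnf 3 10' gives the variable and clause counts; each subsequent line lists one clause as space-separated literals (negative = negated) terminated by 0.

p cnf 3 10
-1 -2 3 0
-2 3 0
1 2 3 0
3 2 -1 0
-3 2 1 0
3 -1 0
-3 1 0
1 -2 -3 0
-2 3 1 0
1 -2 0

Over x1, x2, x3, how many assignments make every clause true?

2

There are 2^3 = 8 truth assignments over (x1, x2, x3).
Check each against the 10 clauses (columns in the order x1, x2, x3):
  F F F  ✗ fails (x1 ∨ x2 ∨ x3)
  F F T  ✗ fails (¬x3 ∨ x2 ∨ x1)
  F T F  ✗ fails (¬x2 ∨ x3)
  F T T  ✗ fails (¬x3 ∨ x1)
  T F F  ✗ fails (x3 ∨ x2 ∨ ¬x1)
  T F T  ✓ satisfies all
  T T F  ✗ fails (¬x1 ∨ ¬x2 ∨ x3)
  T T T  ✓ satisfies all
2 of the 8 rows are models.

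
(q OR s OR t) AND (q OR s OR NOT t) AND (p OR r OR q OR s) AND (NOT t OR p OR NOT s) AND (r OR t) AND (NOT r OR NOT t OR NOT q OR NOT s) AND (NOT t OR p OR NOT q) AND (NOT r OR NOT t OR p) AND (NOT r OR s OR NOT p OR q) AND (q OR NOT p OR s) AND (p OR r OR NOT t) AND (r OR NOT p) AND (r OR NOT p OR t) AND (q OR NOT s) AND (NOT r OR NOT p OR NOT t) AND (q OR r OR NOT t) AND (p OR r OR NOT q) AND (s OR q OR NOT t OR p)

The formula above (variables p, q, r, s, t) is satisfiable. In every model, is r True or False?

Suppose r = false.
From the singleton clause (t), t = true.
From the singleton clause (p), p = true.
Now (NOT p) is unsatisfied and unit — conflict.
So every satisfying assignment has r = True.

True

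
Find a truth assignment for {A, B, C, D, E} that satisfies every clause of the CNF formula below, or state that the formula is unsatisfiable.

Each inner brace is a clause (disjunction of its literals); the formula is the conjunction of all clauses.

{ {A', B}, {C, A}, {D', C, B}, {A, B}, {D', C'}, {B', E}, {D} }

A: 1,  B: 1,  C: 0,  D: 1,  E: 1

(D) alone gives D = 1.
(C') alone gives C = 0.
(A) alone gives A = 1.
(B) alone gives B = 1.
(E) alone gives E = 1.
All clauses are satisfied.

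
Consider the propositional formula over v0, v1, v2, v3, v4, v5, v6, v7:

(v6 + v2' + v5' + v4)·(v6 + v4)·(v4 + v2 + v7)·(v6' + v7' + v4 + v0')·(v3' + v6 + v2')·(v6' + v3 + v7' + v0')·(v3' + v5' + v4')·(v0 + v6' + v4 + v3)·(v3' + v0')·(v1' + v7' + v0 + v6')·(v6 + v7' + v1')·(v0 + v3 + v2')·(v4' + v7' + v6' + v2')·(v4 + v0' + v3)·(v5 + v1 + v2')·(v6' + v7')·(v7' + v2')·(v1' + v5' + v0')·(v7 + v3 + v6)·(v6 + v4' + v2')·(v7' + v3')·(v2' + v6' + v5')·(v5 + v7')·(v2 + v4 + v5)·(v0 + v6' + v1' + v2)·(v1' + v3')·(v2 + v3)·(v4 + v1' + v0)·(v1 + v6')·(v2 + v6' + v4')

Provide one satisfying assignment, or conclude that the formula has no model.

v0 ↦ 0; v1 ↦ 0; v2 ↦ 0; v3 ↦ 1; v4 ↦ 1; v5 ↦ 0; v6 ↦ 0; v7 ↦ 0

Suppose v6 = 0.
(v4) alone gives v4 = 1.
(v2') alone gives v2 = 0.
(v3) alone gives v3 = 1.
(v5') alone gives v5 = 0.
(v0') alone gives v0 = 0.
(v7') alone gives v7 = 0.
(v1') alone gives v1 = 0.
Every clause now holds.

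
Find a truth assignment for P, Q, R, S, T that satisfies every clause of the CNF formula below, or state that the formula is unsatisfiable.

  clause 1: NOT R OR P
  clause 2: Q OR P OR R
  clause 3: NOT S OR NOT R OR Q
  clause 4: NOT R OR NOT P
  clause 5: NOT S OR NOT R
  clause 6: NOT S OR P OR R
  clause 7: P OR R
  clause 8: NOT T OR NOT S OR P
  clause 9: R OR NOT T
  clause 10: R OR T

Branch on R: set R = false.
From the singleton clause (P), P = true.
From the singleton clause (NOT T), T = false.
Now (T) is unsatisfied and unit — conflict.
Undo R and try R = true.
From the singleton clause (P), P = true.
Now (NOT P) is unsatisfied and unit — conflict.
Both values of R lead to a conflict.

UNSATISFIABLE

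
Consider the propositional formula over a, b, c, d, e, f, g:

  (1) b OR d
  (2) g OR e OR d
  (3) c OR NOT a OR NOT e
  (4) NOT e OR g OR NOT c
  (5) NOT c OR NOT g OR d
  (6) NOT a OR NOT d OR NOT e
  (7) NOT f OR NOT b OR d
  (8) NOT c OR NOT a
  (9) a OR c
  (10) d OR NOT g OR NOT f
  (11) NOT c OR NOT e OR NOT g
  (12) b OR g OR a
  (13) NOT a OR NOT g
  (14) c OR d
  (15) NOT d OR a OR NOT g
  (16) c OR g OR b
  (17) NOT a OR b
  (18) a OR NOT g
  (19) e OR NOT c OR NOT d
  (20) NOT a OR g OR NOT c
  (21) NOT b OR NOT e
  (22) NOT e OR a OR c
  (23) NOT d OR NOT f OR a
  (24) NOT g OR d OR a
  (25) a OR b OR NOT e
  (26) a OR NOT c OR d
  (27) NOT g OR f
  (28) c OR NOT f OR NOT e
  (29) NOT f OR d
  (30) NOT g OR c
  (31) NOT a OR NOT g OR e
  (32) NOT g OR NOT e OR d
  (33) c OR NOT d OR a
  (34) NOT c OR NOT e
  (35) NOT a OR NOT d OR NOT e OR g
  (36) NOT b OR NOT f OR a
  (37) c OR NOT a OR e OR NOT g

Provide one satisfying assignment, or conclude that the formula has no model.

a ↦ true,  b ↦ true,  c ↦ false,  d ↦ true,  e ↦ false,  f ↦ false,  g ↦ false

Suppose b = true.
The clause (NOT e) is unit, so e = false.
Suppose g = false.
The clause (d) is unit, so d = true.
The clause (NOT c) is unit, so c = false.
The clause (a) is unit, so a = true.
No clause remains; f is free.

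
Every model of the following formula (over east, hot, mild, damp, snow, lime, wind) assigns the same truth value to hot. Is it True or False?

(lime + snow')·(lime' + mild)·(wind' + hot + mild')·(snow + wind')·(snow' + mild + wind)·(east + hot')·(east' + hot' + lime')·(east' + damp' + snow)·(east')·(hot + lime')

False

Suppose hot = 1.
From the singleton clause (east), east = 1.
Now (east') is unsatisfied and unit — conflict.
So every satisfying assignment has hot = False.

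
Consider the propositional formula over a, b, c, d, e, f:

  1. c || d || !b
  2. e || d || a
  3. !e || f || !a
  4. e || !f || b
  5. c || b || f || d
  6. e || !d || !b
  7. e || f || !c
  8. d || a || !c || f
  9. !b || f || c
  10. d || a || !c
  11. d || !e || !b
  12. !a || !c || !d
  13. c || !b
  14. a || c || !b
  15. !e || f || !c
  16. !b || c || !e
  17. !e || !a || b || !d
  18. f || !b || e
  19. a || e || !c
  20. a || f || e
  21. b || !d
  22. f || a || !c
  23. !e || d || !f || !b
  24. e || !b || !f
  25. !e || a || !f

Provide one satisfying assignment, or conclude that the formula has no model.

Branch on c: set c = false.
(!b) alone gives b = false.
(!d) alone gives d = false.
(f) alone gives f = true.
(e) alone gives e = true.
(a) alone gives a = true.
All clauses are satisfied.

a=true, b=false, c=false, d=false, e=true, f=true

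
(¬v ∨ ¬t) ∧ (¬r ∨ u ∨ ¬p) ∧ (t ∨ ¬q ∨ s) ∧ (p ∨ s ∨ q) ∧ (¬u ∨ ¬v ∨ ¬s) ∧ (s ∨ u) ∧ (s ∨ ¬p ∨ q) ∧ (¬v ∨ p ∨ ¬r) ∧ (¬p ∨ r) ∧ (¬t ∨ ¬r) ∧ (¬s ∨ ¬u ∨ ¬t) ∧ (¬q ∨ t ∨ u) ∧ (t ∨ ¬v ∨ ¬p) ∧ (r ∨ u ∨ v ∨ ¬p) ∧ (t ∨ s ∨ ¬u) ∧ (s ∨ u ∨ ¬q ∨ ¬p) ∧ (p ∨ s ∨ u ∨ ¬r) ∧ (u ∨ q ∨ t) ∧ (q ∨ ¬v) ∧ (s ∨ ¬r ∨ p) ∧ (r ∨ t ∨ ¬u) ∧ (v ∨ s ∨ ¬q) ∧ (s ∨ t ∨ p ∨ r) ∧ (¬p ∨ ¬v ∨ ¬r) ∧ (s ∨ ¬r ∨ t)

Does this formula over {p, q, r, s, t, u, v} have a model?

Branch on v: set v = False.
Branch on s: set s = True.
Branch on p: set p = False.
Branch on t: set t = False.
Branch on q: set q = False.
The clause (u) is unit, so u = True.
The clause (r) is unit, so r = True.
This assignment satisfies each clause.
A satisfying assignment: p ↦ False; q ↦ False; r ↦ True; s ↦ True; t ↦ False; u ↦ True; v ↦ False.

Yes, satisfiable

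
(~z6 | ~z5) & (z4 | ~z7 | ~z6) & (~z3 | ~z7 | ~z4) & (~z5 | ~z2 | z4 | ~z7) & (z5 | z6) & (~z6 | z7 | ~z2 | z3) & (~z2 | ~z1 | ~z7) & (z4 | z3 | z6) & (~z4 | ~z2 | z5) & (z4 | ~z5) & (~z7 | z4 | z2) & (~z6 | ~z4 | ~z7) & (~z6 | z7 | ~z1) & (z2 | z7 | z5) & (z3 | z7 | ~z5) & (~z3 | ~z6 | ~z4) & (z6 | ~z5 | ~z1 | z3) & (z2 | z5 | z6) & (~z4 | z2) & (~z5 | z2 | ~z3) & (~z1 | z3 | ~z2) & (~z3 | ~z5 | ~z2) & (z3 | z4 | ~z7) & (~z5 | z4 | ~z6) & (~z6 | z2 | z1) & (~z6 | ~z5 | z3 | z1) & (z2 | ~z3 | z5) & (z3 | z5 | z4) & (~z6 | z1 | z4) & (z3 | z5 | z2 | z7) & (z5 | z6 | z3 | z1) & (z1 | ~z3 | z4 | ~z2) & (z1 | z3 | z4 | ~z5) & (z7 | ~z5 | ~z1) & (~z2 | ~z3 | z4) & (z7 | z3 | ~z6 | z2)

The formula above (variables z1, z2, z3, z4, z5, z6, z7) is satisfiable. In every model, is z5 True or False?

Suppose z5 = 0.
(z6) alone gives z6 = 1.
Branch on z4: set z4 = 1.
(~z2) alone gives z2 = 0.
That conflicts with the unit clause (z2).
So z4 must be the other value — set z4 = 0.
(~z7) alone gives z7 = 0.
(~z1) alone gives z1 = 0.
That conflicts with the unit clause (z1).
Neither z4 = 1 nor z4 = 0 works.
So every satisfying assignment has z5 = True.

True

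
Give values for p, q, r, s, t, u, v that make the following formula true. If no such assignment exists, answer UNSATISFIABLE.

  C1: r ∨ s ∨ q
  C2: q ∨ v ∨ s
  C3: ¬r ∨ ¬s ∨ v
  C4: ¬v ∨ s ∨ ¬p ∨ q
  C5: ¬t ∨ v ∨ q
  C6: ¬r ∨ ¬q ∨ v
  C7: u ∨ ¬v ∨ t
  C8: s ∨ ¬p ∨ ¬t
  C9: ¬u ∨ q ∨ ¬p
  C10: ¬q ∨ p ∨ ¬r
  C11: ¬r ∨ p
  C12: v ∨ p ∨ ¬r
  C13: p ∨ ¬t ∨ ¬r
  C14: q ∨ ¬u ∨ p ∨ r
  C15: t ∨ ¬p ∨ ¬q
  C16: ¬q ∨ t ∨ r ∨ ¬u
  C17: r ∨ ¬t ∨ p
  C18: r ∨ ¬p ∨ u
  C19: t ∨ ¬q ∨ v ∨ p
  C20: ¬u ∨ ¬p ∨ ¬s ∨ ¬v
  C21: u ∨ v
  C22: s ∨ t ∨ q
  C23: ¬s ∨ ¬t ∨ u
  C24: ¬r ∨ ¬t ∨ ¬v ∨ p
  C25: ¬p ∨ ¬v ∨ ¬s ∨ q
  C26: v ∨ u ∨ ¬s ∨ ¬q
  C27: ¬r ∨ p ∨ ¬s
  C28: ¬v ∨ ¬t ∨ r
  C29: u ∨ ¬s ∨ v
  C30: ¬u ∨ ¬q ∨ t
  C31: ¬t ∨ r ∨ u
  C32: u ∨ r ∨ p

Case r = False:
Case s = True:
Case t = True:
The clause (p) is unit, so p = True.
The clause (u) is unit, so u = True.
The clause (q) is unit, so q = True.
The clause (¬v) is unit, so v = False.
Every clause now holds.

p: True; q: True; r: False; s: True; t: True; u: True; v: False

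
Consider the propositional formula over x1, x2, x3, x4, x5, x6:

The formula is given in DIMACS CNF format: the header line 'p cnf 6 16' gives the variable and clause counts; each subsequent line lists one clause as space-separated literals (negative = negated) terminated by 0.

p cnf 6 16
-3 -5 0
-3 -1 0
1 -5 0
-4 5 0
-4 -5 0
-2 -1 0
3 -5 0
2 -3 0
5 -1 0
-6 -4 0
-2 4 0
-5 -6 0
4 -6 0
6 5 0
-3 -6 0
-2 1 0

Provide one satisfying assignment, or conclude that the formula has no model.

Case x3 = False:
From the singleton clause (¬x5), x5 = False.
From the singleton clause (¬x4), x4 = False.
From the singleton clause (¬x1), x1 = False.
From the singleton clause (¬x2), x2 = False.
From the singleton clause (¬x6), x6 = False.
That conflicts with the unit clause (x6).
Undo x3 and try x3 = True.
From the singleton clause (¬x5), x5 = False.
From the singleton clause (¬x1), x1 = False.
From the singleton clause (¬x4), x4 = False.
From the singleton clause (x2), x2 = True.
That conflicts with the unit clause (¬x2).
Neither x3 = True nor x3 = False works.

UNSATISFIABLE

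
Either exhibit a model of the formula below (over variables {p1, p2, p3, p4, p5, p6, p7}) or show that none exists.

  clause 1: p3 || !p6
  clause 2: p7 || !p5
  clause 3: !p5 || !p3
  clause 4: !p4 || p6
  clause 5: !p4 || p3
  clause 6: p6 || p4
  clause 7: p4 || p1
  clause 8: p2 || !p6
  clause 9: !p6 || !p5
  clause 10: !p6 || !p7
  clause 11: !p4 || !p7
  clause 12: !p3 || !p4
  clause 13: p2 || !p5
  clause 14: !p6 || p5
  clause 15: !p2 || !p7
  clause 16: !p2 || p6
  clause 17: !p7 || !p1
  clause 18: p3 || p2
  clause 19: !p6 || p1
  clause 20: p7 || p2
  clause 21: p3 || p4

Branch on p3: set p3 = true.
(!p5) alone gives p5 = false.
(!p4) alone gives p4 = false.
(p6) alone gives p6 = true.
But (!p6) is also a unit clause — contradiction.
Undo p3 and try p3 = false.
(!p6) alone gives p6 = false.
(!p4) alone gives p4 = false.
But (p4) is also a unit clause — contradiction.
Both values of p3 lead to a conflict.

UNSATISFIABLE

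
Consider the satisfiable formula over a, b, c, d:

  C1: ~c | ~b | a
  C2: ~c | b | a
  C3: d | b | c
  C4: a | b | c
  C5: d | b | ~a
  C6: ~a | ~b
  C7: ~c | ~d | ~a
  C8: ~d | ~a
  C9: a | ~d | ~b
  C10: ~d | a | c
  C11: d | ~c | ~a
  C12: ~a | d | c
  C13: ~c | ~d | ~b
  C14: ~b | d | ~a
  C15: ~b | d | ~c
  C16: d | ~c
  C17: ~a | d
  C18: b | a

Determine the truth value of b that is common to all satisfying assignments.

True

Suppose b = 0.
From the singleton clause (a), a = 1.
From the singleton clause (d), d = 1.
But (~d) is also a unit clause — contradiction.
So every satisfying assignment has b = True.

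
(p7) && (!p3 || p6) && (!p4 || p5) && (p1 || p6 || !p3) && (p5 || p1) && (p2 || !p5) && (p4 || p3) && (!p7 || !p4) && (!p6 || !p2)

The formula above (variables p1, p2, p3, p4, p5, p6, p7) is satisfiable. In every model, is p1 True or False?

Suppose p1 = false.
(p7) alone gives p7 = true.
(p5) alone gives p5 = true.
(p2) alone gives p2 = true.
(!p4) alone gives p4 = false.
(p3) alone gives p3 = true.
(p6) alone gives p6 = true.
But (!p6) is also a unit clause — contradiction.
So every satisfying assignment has p1 = True.

True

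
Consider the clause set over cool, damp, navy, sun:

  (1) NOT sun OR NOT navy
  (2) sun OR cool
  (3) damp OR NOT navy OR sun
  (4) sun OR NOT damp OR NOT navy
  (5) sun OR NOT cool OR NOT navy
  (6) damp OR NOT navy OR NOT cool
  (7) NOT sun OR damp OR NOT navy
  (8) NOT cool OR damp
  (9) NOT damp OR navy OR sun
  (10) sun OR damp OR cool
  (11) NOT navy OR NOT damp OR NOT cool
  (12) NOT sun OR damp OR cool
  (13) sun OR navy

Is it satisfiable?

Satisfiable

Suppose sun = true.
(NOT navy) alone gives navy = false.
Suppose cool = true.
(damp) alone gives damp = true.
All clauses are satisfied.
A satisfying assignment: cool ↦ true,  damp ↦ true,  navy ↦ false,  sun ↦ true.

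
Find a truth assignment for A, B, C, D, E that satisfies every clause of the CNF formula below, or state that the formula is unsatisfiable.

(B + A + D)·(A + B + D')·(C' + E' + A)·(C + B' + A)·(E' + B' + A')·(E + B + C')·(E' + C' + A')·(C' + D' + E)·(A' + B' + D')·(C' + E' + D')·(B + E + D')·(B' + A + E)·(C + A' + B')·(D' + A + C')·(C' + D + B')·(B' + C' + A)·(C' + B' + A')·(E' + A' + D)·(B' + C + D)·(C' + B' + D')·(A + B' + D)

A: 1, B: 0, C: 0, D: 0, E: 0

Case B = 0:
Case A = 1:
Case E = 0:
(C') alone gives C = 0.
(D') alone gives D = 0.
Every clause now holds.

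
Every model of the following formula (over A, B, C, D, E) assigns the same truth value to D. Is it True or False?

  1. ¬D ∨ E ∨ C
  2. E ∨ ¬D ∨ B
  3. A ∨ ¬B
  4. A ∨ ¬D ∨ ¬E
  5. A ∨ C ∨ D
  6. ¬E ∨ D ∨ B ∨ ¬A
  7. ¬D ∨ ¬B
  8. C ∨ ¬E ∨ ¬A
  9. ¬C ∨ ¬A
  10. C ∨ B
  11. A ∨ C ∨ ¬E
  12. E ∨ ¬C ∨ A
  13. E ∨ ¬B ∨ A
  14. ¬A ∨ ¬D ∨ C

Suppose D = True.
The clause (¬B) is unit, so B = False.
The clause (E) is unit, so E = True.
The clause (A) is unit, so A = True.
The clause (C) is unit, so C = True.
Now (¬C) is unsatisfied and unit — conflict.
So every satisfying assignment has D = False.

False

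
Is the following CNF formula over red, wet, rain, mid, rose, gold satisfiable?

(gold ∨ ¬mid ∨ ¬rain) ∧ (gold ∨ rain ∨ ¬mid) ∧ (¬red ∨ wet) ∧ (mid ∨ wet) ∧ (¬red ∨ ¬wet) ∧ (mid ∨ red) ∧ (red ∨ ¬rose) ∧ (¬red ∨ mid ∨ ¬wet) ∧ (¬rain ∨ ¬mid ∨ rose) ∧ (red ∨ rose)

No

Case red = False:
From the singleton clause (mid), mid = True.
From the singleton clause (¬rose), rose = False.
That conflicts with the unit clause (rose).
Undo red and try red = True.
From the singleton clause (wet), wet = True.
That conflicts with the unit clause (¬wet).
Neither red = True nor red = False works.
No assignment satisfies every clause.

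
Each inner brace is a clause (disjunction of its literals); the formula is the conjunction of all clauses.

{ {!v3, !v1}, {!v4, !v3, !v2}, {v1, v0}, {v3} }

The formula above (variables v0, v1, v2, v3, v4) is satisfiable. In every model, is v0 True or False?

Suppose v0 = false.
(v1) alone gives v1 = true.
(!v3) alone gives v3 = false.
That conflicts with the unit clause (v3).
So every satisfying assignment has v0 = True.

True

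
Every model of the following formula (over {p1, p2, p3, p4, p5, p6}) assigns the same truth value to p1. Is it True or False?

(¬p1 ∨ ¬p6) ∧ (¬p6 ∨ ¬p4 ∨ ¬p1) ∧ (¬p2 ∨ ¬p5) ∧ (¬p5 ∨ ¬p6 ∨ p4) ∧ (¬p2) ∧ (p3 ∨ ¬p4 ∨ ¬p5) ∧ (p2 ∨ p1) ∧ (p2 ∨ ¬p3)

True

Suppose p1 = False.
(¬p2) alone gives p2 = False.
But (p2) is also a unit clause — contradiction.
So every satisfying assignment has p1 = True.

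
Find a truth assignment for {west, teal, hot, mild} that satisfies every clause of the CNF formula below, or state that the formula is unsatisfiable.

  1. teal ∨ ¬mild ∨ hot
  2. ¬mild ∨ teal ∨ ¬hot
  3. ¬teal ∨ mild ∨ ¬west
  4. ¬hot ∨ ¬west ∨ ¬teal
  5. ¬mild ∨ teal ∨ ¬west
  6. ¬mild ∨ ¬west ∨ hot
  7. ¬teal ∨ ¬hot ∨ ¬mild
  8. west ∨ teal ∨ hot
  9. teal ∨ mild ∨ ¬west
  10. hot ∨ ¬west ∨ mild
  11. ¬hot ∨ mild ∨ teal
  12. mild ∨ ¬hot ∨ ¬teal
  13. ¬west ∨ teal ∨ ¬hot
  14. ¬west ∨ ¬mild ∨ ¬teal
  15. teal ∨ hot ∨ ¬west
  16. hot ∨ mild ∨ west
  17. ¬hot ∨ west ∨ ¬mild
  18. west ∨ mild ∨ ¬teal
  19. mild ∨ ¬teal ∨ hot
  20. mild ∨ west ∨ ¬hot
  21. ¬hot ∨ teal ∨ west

west ↦ False; teal ↦ True; hot ↦ False; mild ↦ True

Branch on teal: set teal = True.
Branch on mild: set mild = True.
Unit clause (¬hot) forces hot = False.
Unit clause (¬west) forces west = False.
All clauses are satisfied.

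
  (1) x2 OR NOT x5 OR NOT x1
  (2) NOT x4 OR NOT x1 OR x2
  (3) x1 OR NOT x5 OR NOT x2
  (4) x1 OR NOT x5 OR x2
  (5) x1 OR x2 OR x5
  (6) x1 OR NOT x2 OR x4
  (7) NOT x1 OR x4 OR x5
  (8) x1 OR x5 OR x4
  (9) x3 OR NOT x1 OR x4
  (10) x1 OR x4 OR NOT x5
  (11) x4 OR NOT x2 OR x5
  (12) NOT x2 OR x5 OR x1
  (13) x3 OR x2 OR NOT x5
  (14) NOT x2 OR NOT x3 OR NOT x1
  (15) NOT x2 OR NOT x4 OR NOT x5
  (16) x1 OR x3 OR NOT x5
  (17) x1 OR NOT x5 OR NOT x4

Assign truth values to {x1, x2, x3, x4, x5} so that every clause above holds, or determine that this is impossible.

Try x2 = true.
Try x1 = true.
The clause (NOT x3) is unit, so x3 = false.
The clause (x4) is unit, so x4 = true.
The clause (NOT x5) is unit, so x5 = false.
This assignment satisfies each clause.

x1: true; x2: true; x3: false; x4: true; x5: false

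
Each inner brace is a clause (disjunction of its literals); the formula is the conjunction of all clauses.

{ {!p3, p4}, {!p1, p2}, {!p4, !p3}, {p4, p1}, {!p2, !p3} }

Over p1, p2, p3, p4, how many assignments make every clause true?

There are 2^4 = 16 truth assignments over (p1, p2, p3, p4).
Check each against the 5 clauses (columns in the order p1, p2, p3, p4):
  F F F F  ✗ fails (p4 || p1)
  F F F T  ✓ satisfies all
  F F T F  ✗ fails (!p3 || p4)
  F F T T  ✗ fails (!p4 || !p3)
  F T F F  ✗ fails (p4 || p1)
  F T F T  ✓ satisfies all
  F T T F  ✗ fails (!p3 || p4)
  F T T T  ✗ fails (!p4 || !p3)
  T F F F  ✗ fails (!p1 || p2)
  T F F T  ✗ fails (!p1 || p2)
  T F T F  ✗ fails (!p3 || p4)
  T F T T  ✗ fails (!p1 || p2)
  T T F F  ✓ satisfies all
  T T F T  ✓ satisfies all
  T T T F  ✗ fails (!p3 || p4)
  T T T T  ✗ fails (!p4 || !p3)
4 of the 16 rows are models.

4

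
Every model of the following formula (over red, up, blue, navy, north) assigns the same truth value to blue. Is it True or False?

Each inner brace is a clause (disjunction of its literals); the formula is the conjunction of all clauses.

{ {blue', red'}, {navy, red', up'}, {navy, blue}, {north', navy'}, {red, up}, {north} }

True

Suppose blue = 0.
From the singleton clause (navy), navy = 1.
From the singleton clause (north'), north = 0.
Now (north) is unsatisfied and unit — conflict.
So every satisfying assignment has blue = True.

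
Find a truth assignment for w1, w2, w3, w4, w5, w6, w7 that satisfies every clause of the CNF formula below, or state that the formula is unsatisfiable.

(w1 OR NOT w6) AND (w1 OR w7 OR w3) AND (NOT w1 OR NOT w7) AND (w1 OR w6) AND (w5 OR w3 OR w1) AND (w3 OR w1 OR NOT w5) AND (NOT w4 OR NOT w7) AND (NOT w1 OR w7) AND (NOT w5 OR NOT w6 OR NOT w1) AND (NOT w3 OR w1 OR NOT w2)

UNSATISFIABLE

Suppose w1 = true.
The clause (NOT w7) is unit, so w7 = false.
Now (w7) is unsatisfied and unit — conflict.
That branch fails; take w1 = false instead.
The clause (NOT w6) is unit, so w6 = false.
Now (w6) is unsatisfied and unit — conflict.
Both values of w1 lead to a conflict.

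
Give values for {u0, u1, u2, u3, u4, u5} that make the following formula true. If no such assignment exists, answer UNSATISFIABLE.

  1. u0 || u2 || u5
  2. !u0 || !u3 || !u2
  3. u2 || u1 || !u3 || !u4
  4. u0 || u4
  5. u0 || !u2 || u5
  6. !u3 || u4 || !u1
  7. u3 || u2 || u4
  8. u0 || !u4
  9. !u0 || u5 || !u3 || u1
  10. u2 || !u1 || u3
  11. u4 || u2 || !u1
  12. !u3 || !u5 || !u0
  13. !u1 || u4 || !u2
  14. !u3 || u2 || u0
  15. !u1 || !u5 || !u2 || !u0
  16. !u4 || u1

Case u0 = true:
Case u3 = false:
Case u2 = true:
Case u1 = true:
From the singleton clause (u4), u4 = true.
From the singleton clause (!u5), u5 = false.
Every clause now holds.

u0: true, u1: true, u2: true, u3: false, u4: true, u5: false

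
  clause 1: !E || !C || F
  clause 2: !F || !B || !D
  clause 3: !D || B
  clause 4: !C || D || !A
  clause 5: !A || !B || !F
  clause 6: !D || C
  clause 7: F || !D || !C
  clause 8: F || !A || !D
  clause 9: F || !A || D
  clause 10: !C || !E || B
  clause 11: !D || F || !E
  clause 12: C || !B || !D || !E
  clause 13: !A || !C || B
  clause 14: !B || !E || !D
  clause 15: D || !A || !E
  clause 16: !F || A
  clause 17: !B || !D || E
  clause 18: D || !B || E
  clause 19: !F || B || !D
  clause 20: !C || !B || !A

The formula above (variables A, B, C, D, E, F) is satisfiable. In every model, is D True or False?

False

Suppose D = true.
Unit clause (B) forces B = true.
Unit clause (!F) forces F = false.
Unit clause (C) forces C = true.
Now (!C) is unsatisfied and unit — conflict.
So every satisfying assignment has D = False.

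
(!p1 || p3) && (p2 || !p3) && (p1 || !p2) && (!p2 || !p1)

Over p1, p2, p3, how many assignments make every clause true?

1

There are 2^3 = 8 truth assignments over (p1, p2, p3).
Check each against the 4 clauses (columns in the order p1, p2, p3):
  F F F  ✓ satisfies all
  F F T  ✗ fails (p2 || !p3)
  F T F  ✗ fails (p1 || !p2)
  F T T  ✗ fails (p1 || !p2)
  T F F  ✗ fails (!p1 || p3)
  T F T  ✗ fails (p2 || !p3)
  T T F  ✗ fails (!p1 || p3)
  T T T  ✗ fails (!p2 || !p1)
1 of the 8 rows is a model.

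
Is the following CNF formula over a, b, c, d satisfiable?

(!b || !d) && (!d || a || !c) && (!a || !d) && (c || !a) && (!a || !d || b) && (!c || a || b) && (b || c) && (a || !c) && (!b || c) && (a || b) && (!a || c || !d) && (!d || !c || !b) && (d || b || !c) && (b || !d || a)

Yes

Case b = true:
Unit clause (!d) forces d = false.
Unit clause (c) forces c = true.
Unit clause (a) forces a = true.
This assignment satisfies each clause.
A satisfying assignment: a: true; b: true; c: true; d: false.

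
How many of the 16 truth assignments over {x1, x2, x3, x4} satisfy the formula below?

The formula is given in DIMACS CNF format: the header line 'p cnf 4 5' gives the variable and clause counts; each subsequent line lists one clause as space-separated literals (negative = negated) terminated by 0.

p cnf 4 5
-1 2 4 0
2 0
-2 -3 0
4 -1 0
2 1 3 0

There are 2^4 = 16 truth assignments over (x1, x2, x3, x4).
Check each against the 5 clauses (columns in the order x1, x2, x3, x4):
  F F F F  ✗ fails (x2)
  F F F T  ✗ fails (x2)
  F F T F  ✗ fails (x2)
  F F T T  ✗ fails (x2)
  F T F F  ✓ satisfies all
  F T F T  ✓ satisfies all
  F T T F  ✗ fails (¬x2 ∨ ¬x3)
  F T T T  ✗ fails (¬x2 ∨ ¬x3)
  T F F F  ✗ fails (¬x1 ∨ x2 ∨ x4)
  T F F T  ✗ fails (x2)
  T F T F  ✗ fails (¬x1 ∨ x2 ∨ x4)
  T F T T  ✗ fails (x2)
  T T F F  ✗ fails (x4 ∨ ¬x1)
  T T F T  ✓ satisfies all
  T T T F  ✗ fails (¬x2 ∨ ¬x3)
  T T T T  ✗ fails (¬x2 ∨ ¬x3)
3 of the 16 rows are models.

3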